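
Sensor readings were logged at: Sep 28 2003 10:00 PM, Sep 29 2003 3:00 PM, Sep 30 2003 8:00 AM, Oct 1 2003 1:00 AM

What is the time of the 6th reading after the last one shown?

Gaps: 17, 17, 17 hours — each event is 17 hours after the previous one.
Oct 1 2003 1:00 AM + 17 h = Oct 1 2003 6:00 PM.
Oct 1 2003 6:00 PM + 17 h = Oct 2 2003 11:00 AM.
Oct 2 2003 11:00 AM + 17 h = Oct 3 2003 4:00 AM.
Oct 3 2003 4:00 AM + 17 h = Oct 3 2003 9:00 PM.
Oct 3 2003 9:00 PM + 17 h = Oct 4 2003 2:00 PM.
Oct 4 2003 2:00 PM + 17 h = Oct 5 2003 7:00 AM.

Oct 5 2003 7:00 AM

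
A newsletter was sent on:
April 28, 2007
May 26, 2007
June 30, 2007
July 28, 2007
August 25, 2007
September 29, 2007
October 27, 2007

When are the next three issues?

November 24, 2007; December 29, 2007; January 26, 2008

All Saturdays; the gaps (28, 35, 28, 28, 35, 28) vary with month length.
This is the last Saturday of each month.
Last Saturday of November 2007: November 24, 2007.
Last Saturday of December 2007: December 29, 2007.
Last Saturday of January 2008: January 26, 2008.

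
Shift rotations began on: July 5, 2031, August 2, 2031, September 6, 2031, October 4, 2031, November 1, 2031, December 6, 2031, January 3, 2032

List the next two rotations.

These are Saturdays at 28- or 35-day spacing (28, 35, 28, 28, 35, 28).
The pattern: 1st Saturday of the month.
February 2032 — 1st Saturday is February 7, 2032.
1st Saturday of March 2032: March 6, 2032.

February 7, 2032; March 6, 2032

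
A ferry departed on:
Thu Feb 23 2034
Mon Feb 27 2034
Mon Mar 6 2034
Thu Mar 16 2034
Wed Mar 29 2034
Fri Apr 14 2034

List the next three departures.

Gaps: 4, 7, 10, 13, 16 days — each gap is 3 larger than the previous one.
Next gap: 19 days. Fri Apr 14 2034 + 19 days = Wed May 3 2034.
Next gap: 22 days. Wed May 3 2034 + 22 days = Thu May 25 2034.
Next gap: 25 days. Thu May 25 2034 + 25 days = Mon Jun 19 2034.

Wed May 3 2034, Thu May 25 2034, Mon Jun 19 2034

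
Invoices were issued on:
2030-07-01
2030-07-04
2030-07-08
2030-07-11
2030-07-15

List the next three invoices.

Gaps: 3, 4, 3, 4 days — not constant, but cyclic with period 2.
The events fall on every Monday and Thursday.
Next Thursday: 2030-07-18.
Next Monday: 2030-07-22.
The following Thursday is 2030-07-25.

2030-07-18, 2030-07-22, 2030-07-25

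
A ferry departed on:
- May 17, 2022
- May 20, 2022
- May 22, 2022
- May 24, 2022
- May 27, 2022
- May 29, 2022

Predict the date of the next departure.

May 31, 2022

Gaps: 3, 2, 2, 3, 2 days — not constant, but cyclic with period 3.
The events fall on every Tuesday, Friday and Sunday.
The following Tuesday is May 31, 2022.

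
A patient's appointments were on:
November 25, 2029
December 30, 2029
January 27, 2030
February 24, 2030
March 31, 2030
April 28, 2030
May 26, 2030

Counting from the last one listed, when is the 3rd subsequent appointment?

These are Sundays with 35, 28, 28, 35, 28, 28-day gaps.
Each is the final Sunday of its month — December 30, 2029 is past the 28th, so '4th Sunday' doesn't fit.
June 2030 ends with Sunday June 30, 2030.
Last Sunday of July 2030: July 28, 2030.
Last Sunday of August 2030: August 25, 2030.

August 25, 2030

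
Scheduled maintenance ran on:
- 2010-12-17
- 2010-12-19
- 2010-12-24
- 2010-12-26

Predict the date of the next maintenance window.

The gap pattern 2, 5, 2 repeats every 2 events.
These are the Fridays and Sundays of each week.
Next Friday: 2010-12-31.

2010-12-31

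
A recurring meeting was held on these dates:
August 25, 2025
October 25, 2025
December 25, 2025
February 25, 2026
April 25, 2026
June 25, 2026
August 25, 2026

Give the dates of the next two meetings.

October 25, 2026; December 25, 2026

Each date is the 25th; the gaps (61, 61, 62, 59, 61, 61) track the month lengths.
The rule is the 25th of every 2 months.
October 2026: October 25, 2026.
Next: December 2026 → December 25, 2026.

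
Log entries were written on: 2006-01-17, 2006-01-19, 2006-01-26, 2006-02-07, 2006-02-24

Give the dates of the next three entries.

2006-03-18, 2006-04-14, 2006-05-16

Intervals are 2, 7, 12, 17 days — an arithmetic progression with common difference 5.
Next gap: 22 days. 2006-02-24 + 22 days = 2006-03-18.
Next gap: 27 days. 2006-03-18 + 27 days = 2006-04-14.
Next gap: 32 days. 2006-04-14 + 32 days = 2006-05-16.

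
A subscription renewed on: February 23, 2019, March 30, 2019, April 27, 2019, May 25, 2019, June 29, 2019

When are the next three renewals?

All Saturdays; the gaps (35, 28, 28, 35) vary with month length.
This is the last Saturday of each month.
Last Saturday of July 2019: July 27, 2019.
Last Saturday of August 2019: August 31, 2019.
Last Saturday of September 2019: September 28, 2019.

July 27, 2019; August 31, 2019; September 28, 2019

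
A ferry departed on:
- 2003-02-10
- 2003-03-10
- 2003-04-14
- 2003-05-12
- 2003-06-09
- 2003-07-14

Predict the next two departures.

2003-08-11, 2003-09-08

These are Mondays at 28- or 35-day spacing (28, 35, 28, 28, 35).
The pattern: 2nd Monday of the month.
August 2003 — 2nd Monday is 2003-08-11.
September 2003 — 2nd Monday is 2003-09-08.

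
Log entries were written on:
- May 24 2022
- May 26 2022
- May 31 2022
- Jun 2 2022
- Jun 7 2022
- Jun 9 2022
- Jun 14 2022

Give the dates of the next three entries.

Gaps: 2, 5, 2, 5, 2, 5 days — not constant, but cyclic with period 2.
The events fall on every Tuesday and Thursday.
The following Thursday is Jun 16 2022.
Next Tuesday: Jun 21 2022.
The following Thursday is Jun 23 2022.

Jun 16 2022, Jun 21 2022, Jun 23 2022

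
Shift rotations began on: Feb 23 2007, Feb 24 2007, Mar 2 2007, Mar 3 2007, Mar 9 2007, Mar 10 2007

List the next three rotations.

Gaps: 1, 6, 1, 6, 1 days — not constant, but cyclic with period 2.
The events fall on every Friday and Saturday.
Next Friday: Mar 16 2007.
Next Saturday: Mar 17 2007.
Next Friday: Mar 23 2007.

Mar 16 2007, Mar 17 2007, Mar 23 2007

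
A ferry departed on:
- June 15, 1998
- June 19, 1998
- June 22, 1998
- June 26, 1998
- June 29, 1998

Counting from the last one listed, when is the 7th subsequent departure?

July 24, 1998

Every event lands on a Monday or Friday (gaps cycle 4, 3, 4, 3).
So the schedule is: every Monday and Friday.
Next Friday: July 3, 1998.
The following Monday is July 6, 1998.
The following Friday is July 10, 1998.
Next Monday: July 13, 1998.
Next Friday: July 17, 1998.
The following Monday is July 20, 1998.
The following Friday is July 24, 1998.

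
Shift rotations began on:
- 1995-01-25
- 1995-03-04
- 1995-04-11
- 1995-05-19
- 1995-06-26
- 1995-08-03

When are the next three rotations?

1995-09-10, 1995-10-18, 1995-11-25

Gaps between consecutive events: 38, 38, 38, 38, 38 days — a constant 38-day interval.
1995-08-03 + 38 days = 1995-09-10.
1995-09-10 + 38 days = 1995-10-18.
1995-10-18 + 38 days = 1995-11-25.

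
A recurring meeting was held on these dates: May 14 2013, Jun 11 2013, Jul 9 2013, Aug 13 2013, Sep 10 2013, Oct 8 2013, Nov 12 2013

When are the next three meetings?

All dates are Tuesdays, 28, 28, 35, 28, 28, 35 days apart.
Specifically, the 2nd Tuesday of each month.
December 2013 — 2nd Tuesday is Dec 10 2013.
2nd Tuesday of January 2014: Jan 14 2014.
2nd Tuesday of February 2014: Feb 11 2014.

Dec 10 2013, Jan 14 2014, Feb 11 2014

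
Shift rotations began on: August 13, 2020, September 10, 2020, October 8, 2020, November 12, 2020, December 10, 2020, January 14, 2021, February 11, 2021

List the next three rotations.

These are Thursdays at 28- or 35-day spacing (28, 28, 35, 28, 35, 28).
The pattern: 2nd Thursday of the month.
2nd Thursday of March 2021: March 11, 2021.
2nd Thursday of April 2021: April 8, 2021.
2nd Thursday of May 2021: May 13, 2021.

March 11, 2021; April 8, 2021; May 13, 2021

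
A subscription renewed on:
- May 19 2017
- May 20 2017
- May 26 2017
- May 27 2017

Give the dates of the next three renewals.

Every event lands on a Friday or Saturday (gaps cycle 1, 6, 1).
So the schedule is: every Friday and Saturday.
Next Friday: Jun 2 2017.
Next Saturday: Jun 3 2017.
Next Friday: Jun 9 2017.

Jun 2 2017, Jun 3 2017, Jun 9 2017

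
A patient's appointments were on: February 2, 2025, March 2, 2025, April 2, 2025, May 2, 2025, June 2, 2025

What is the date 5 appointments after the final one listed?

The day-of-month is always 2 (28, 31, 30, 31 days between events).
So this recurs on the 2nd of each month.
Next: July 2025 → July 2, 2025.
August 2025: August 2, 2025.
Next: September 2025 → September 2, 2025.
October 2025: October 2, 2025.
November 2025: November 2, 2025.

November 2, 2025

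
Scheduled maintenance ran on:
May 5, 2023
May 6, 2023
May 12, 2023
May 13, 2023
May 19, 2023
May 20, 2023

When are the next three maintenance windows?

The gap pattern 1, 6, 1, 6, 1 repeats every 2 events.
These are the Fridays and Saturdays of each week.
Next Friday: May 26, 2023.
The following Saturday is May 27, 2023.
Next Friday: June 2, 2023.

May 26, 2023; May 27, 2023; June 2, 2023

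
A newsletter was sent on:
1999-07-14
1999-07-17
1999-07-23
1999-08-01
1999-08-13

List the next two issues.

Intervals are 3, 6, 9, 12 days — an arithmetic progression with common difference 3.
Next gap: 15 days. 1999-08-13 + 15 days = 1999-08-28.
Next gap: 18 days. 1999-08-28 + 18 days = 1999-09-15.

1999-08-28, 1999-09-15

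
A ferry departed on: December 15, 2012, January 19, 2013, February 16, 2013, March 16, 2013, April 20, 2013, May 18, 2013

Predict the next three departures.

All dates are Saturdays, 35, 28, 28, 35, 28 days apart.
Specifically, the 3rd Saturday of each month.
3rd Saturday of June 2013: June 15, 2013.
3rd Saturday of July 2013: July 20, 2013.
3rd Saturday of August 2013: August 17, 2013.

June 15, 2013; July 20, 2013; August 17, 2013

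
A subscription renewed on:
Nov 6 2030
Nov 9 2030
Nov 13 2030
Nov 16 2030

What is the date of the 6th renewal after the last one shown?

Gaps: 3, 4, 3 days — not constant, but cyclic with period 2.
The events fall on every Wednesday and Saturday.
The following Wednesday is Nov 20 2030.
Next Saturday: Nov 23 2030.
The following Wednesday is Nov 27 2030.
Next Saturday: Nov 30 2030.
Next Wednesday: Dec 4 2030.
The following Saturday is Dec 7 2030.

Dec 7 2030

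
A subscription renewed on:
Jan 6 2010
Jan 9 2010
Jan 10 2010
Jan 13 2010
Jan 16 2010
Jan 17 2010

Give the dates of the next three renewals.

Jan 20 2010, Jan 23 2010, Jan 24 2010

The gap pattern 3, 1, 3, 3, 1 repeats every 3 events.
These are the Wednesdays, Saturdays and Sundays of each week.
Next Wednesday: Jan 20 2010.
Next Saturday: Jan 23 2010.
Next Sunday: Jan 24 2010.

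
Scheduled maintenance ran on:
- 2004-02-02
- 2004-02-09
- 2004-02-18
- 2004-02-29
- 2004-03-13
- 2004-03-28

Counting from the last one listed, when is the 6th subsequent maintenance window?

2004-08-07

Intervals are 7, 9, 11, 13, 15 days — an arithmetic progression with common difference 2.
Next gap: 17 days. 2004-03-28 + 17 days = 2004-04-14.
Next gap: 19 days. 2004-04-14 + 19 days = 2004-05-03.
Next gap: 21 days. 2004-05-03 + 21 days = 2004-05-24.
Next gap: 23 days. 2004-05-24 + 23 days = 2004-06-16.
Next gap: 25 days. 2004-06-16 + 25 days = 2004-07-11.
Next gap: 27 days. 2004-07-11 + 27 days = 2004-08-07.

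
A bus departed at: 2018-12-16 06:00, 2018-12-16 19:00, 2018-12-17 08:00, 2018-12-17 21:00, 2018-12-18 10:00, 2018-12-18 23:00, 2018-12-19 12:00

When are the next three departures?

The interval is a steady 13 hours (13, 13, 13, 13, 13, 13).
2018-12-19 12:00 + 13 h = 2018-12-20 01:00.
2018-12-20 01:00 + 13 h = 2018-12-20 14:00.
2018-12-20 14:00 + 13 h = 2018-12-21 03:00.

2018-12-20 01:00, 2018-12-20 14:00, 2018-12-21 03:00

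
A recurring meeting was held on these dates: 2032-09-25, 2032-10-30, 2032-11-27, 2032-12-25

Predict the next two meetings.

Every date is a Saturday; gaps 35, 28, 28 days.
Each is the last Saturday of its month (at least one falls on the 29th or later, ruling out '4th Saturday').
Last Saturday of January 2033: 2033-01-29.
February 2033 ends with Saturday 2033-02-26.

2033-01-29, 2033-02-26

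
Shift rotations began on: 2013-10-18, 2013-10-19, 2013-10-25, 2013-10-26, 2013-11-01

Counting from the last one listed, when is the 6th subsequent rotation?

Every event lands on a Friday or Saturday (gaps cycle 1, 6, 1, 6).
So the schedule is: every Friday and Saturday.
The following Saturday is 2013-11-02.
Next Friday: 2013-11-08.
The following Saturday is 2013-11-09.
The following Friday is 2013-11-15.
Next Saturday: 2013-11-16.
Next Friday: 2013-11-22.

2013-11-22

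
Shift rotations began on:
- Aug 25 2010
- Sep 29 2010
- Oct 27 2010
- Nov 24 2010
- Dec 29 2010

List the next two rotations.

Every date is a Wednesday; gaps 35, 28, 28, 35 days.
Each is the last Wednesday of its month (at least one falls on the 29th or later, ruling out '4th Wednesday').
Last Wednesday of January 2011: Jan 26 2011.
Last Wednesday of February 2011: Feb 23 2011.

Jan 26 2011, Feb 23 2011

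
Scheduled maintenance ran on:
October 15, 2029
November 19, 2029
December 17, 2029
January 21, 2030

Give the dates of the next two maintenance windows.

Gaps: 35, 28, 35 days — a mix of 28 and 35. Every date is a Monday.
Each is the 3rd Monday of its month.
3rd Monday of February 2030: February 18, 2030.
3rd Monday of March 2030: March 18, 2030.

February 18, 2030; March 18, 2030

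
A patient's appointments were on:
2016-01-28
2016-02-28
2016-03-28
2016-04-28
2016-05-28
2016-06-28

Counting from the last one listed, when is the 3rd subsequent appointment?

2016-09-28

The day-of-month is always 28 (31, 29, 31, 30, 31 days between events).
So this recurs on the 28th of each month.
Next: July 2016 → 2016-07-28.
August 2016: 2016-08-28.
September 2016: 2016-09-28.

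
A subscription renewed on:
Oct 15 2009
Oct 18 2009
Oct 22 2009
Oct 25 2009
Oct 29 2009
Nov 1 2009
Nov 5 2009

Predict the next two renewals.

Gaps: 3, 4, 3, 4, 3, 4 days — not constant, but cyclic with period 2.
The events fall on every Thursday and Sunday.
Next Sunday: Nov 8 2009.
The following Thursday is Nov 12 2009.

Nov 8 2009, Nov 12 2009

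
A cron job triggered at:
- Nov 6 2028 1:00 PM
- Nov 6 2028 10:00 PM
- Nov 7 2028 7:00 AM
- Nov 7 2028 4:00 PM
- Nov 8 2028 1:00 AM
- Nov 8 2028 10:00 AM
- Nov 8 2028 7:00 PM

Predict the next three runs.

Spacing: 9, 9, 9, 9, 9, 9 h — constant 9 h.
Nov 8 2028 7:00 PM + 9 h = Nov 9 2028 4:00 AM.
Nov 9 2028 4:00 AM + 9 h = Nov 9 2028 1:00 PM.
Nov 9 2028 1:00 PM + 9 h = Nov 9 2028 10:00 PM.

Nov 9 2028 4:00 AM, Nov 9 2028 1:00 PM, Nov 9 2028 10:00 PM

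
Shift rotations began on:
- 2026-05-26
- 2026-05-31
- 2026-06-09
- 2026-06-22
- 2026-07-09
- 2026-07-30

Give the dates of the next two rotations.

The spacing grows by 4 each time: 5, 9, 13, 17, 21 days.
Next gap: 25 days. 2026-07-30 + 25 days = 2026-08-24.
Next gap: 29 days. 2026-08-24 + 29 days = 2026-09-22.

2026-08-24, 2026-09-22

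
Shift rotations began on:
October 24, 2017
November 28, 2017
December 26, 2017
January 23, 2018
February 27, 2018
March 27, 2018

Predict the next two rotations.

April 24, 2018; May 22, 2018

These are Tuesdays at 28- or 35-day spacing (35, 28, 28, 35, 28).
The pattern: 4th Tuesday of the month.
April 2018 — 4th Tuesday is April 24, 2018.
May 2018 — 4th Tuesday is May 22, 2018.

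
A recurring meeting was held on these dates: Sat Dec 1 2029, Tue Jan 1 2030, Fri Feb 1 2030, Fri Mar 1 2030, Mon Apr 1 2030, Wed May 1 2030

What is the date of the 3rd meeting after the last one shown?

Thu Aug 1 2030

The day-of-month is always 1 (31, 31, 28, 31, 30 days between events).
So this recurs on the 1st of each month.
Next: June 2030 → Sat Jun 1 2030.
July 2030: Mon Jul 1 2030.
Next: August 2030 → Thu Aug 1 2030.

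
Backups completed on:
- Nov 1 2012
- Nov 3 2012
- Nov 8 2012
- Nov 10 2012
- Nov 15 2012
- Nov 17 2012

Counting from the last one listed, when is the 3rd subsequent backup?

Gaps: 2, 5, 2, 5, 2 days — not constant, but cyclic with period 2.
The events fall on every Thursday and Saturday.
The following Thursday is Nov 22 2012.
The following Saturday is Nov 24 2012.
Next Thursday: Nov 29 2012.

Nov 29 2012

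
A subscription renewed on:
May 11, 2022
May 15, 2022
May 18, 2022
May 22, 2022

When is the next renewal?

May 25, 2022

Every event lands on a Wednesday or Sunday (gaps cycle 4, 3, 4).
So the schedule is: every Wednesday and Sunday.
Next Wednesday: May 25, 2022.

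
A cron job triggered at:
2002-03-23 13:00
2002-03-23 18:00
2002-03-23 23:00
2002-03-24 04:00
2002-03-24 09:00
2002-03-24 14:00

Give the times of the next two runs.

2002-03-24 19:00, 2002-03-25 00:00

Gaps: 5, 5, 5, 5, 5 hours — each event is 5 hours after the previous one.
2002-03-24 14:00 + 5 h = 2002-03-24 19:00.
2002-03-24 19:00 + 5 h = 2002-03-25 00:00.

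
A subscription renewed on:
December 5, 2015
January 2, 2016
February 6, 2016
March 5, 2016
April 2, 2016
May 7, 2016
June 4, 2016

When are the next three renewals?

These are Saturdays at 28- or 35-day spacing (28, 35, 28, 28, 35, 28).
The pattern: 1st Saturday of the month.
July 2016 — 1st Saturday is July 2, 2016.
August 2016 — 1st Saturday is August 6, 2016.
September 2016 — 1st Saturday is September 3, 2016.

July 2, 2016; August 6, 2016; September 3, 2016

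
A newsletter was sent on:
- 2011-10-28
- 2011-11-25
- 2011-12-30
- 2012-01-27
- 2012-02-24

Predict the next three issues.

All Fridays; the gaps (28, 35, 28, 28) vary with month length.
This is the last Friday of each month.
March 2012 ends with Friday 2012-03-30.
April 2012 ends with Friday 2012-04-27.
May 2012 ends with Friday 2012-05-25.

2012-03-30, 2012-04-27, 2012-05-25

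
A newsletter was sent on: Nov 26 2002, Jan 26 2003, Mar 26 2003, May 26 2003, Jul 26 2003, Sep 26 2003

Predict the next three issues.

Gaps: 61, 59, 61, 61, 62 days — not constant. Every event is on the 26th of the month.
Pattern: the 26th of every 2 months.
November 2003: Nov 26 2003.
January 2004: Jan 26 2004.
March 2004: Mar 26 2004.

Nov 26 2003, Jan 26 2004, Mar 26 2004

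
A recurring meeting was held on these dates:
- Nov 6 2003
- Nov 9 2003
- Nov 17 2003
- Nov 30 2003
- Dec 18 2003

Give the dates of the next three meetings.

Jan 10 2004, Feb 7 2004, Mar 11 2004

The spacing grows by 5 each time: 3, 8, 13, 18 days.
Next gap: 23 days. Dec 18 2003 + 23 days = Jan 10 2004.
Next gap: 28 days. Jan 10 2004 + 28 days = Feb 7 2004.
Next gap: 33 days. Feb 7 2004 + 33 days = Mar 11 2004.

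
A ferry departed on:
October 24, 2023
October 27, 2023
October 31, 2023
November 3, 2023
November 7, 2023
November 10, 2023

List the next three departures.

November 14, 2023; November 17, 2023; November 21, 2023

Gaps: 3, 4, 3, 4, 3 days — not constant, but cyclic with period 2.
The events fall on every Tuesday and Friday.
Next Tuesday: November 14, 2023.
The following Friday is November 17, 2023.
Next Tuesday: November 21, 2023.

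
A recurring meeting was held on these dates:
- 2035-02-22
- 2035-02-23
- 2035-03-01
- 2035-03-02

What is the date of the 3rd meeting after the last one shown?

Gaps: 1, 6, 1 days — not constant, but cyclic with period 2.
The events fall on every Thursday and Friday.
The following Thursday is 2035-03-08.
Next Friday: 2035-03-09.
The following Thursday is 2035-03-15.

2035-03-15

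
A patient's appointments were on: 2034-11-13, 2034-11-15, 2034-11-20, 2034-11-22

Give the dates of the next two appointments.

Gaps: 2, 5, 2 days — not constant, but cyclic with period 2.
The events fall on every Monday and Wednesday.
The following Monday is 2034-11-27.
The following Wednesday is 2034-11-29.

2034-11-27, 2034-11-29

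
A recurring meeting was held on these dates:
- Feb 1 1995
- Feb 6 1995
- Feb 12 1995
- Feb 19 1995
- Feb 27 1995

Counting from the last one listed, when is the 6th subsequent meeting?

May 7 1995

Gaps: 5, 6, 7, 8 days — each gap is 1 larger than the previous one.
Next gap: 9 days. Feb 27 1995 + 9 days = Mar 8 1995.
Next gap: 10 days. Mar 8 1995 + 10 days = Mar 18 1995.
Next gap: 11 days. Mar 18 1995 + 11 days = Mar 29 1995.
Next gap: 12 days. Mar 29 1995 + 12 days = Apr 10 1995.
Next gap: 13 days. Apr 10 1995 + 13 days = Apr 23 1995.
Next gap: 14 days. Apr 23 1995 + 14 days = May 7 1995.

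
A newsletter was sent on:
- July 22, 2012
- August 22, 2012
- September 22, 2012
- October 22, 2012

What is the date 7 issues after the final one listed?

May 22, 2013

Each date is the 22nd; the gaps (31, 31, 30) track the month lengths.
The rule is the 22nd of each month.
Next: November 2012 → November 22, 2012.
December 2012: December 22, 2012.
January 2013: January 22, 2013.
Next: February 2013 → February 22, 2013.
March 2013: March 22, 2013.
Next: April 2013 → April 22, 2013.
Next: May 2013 → May 22, 2013.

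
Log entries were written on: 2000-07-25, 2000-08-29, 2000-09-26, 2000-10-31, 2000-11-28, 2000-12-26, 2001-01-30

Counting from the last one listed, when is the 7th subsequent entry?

2001-08-28

These are Tuesdays with 35, 28, 35, 28, 28, 35-day gaps.
Each is the final Tuesday of its month — 2000-08-29 is past the 28th, so '4th Tuesday' doesn't fit.
Last Tuesday of February 2001: 2001-02-27.
Last Tuesday of March 2001: 2001-03-27.
April 2001 ends with Tuesday 2001-04-24.
Last Tuesday of May 2001: 2001-05-29.
June 2001 ends with Tuesday 2001-06-26.
Last Tuesday of July 2001: 2001-07-31.
Last Tuesday of August 2001: 2001-08-28.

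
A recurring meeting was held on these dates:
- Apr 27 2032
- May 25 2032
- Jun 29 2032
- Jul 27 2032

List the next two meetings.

These are Tuesdays with 28, 35, 28-day gaps.
Each is the final Tuesday of its month — Jun 29 2032 is past the 28th, so '4th Tuesday' doesn't fit.
August 2032 ends with Tuesday Aug 31 2032.
September 2032 ends with Tuesday Sep 28 2032.

Aug 31 2032, Sep 28 2032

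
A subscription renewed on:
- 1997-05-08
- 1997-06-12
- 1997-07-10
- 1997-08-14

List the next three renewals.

1997-09-11, 1997-10-09, 1997-11-13

These are Thursdays at 28- or 35-day spacing (35, 28, 35).
The pattern: 2nd Thursday of the month.
2nd Thursday of September 1997: 1997-09-11.
2nd Thursday of October 1997: 1997-10-09.
2nd Thursday of November 1997: 1997-11-13.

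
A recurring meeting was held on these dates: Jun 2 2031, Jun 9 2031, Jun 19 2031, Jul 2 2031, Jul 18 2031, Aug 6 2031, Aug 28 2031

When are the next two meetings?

Intervals are 7, 10, 13, 16, 19, 22 days — an arithmetic progression with common difference 3.
Next gap: 25 days. Aug 28 2031 + 25 days = Sep 22 2031.
Next gap: 28 days. Sep 22 2031 + 28 days = Oct 20 2031.

Sep 22 2031, Oct 20 2031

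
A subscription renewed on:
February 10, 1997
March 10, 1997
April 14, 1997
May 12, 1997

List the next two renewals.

All dates are Mondays, 28, 35, 28 days apart.
Specifically, the 2nd Monday of each month.
2nd Monday of June 1997: June 9, 1997.
2nd Monday of July 1997: July 14, 1997.

June 9, 1997; July 14, 1997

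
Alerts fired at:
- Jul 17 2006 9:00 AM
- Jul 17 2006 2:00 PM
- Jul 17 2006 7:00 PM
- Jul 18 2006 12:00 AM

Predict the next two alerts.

Jul 18 2006 5:00 AM, Jul 18 2006 10:00 AM

Spacing: 5, 5, 5 h — constant 5 h.
Jul 18 2006 12:00 AM + 5 h = Jul 18 2006 5:00 AM.
Jul 18 2006 5:00 AM + 5 h = Jul 18 2006 10:00 AM.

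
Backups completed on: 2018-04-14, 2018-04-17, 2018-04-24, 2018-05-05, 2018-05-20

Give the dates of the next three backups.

Intervals are 3, 7, 11, 15 days — an arithmetic progression with common difference 4.
Next gap: 19 days. 2018-05-20 + 19 days = 2018-06-08.
Next gap: 23 days. 2018-06-08 + 23 days = 2018-07-01.
Next gap: 27 days. 2018-07-01 + 27 days = 2018-07-28.

2018-06-08, 2018-07-01, 2018-07-28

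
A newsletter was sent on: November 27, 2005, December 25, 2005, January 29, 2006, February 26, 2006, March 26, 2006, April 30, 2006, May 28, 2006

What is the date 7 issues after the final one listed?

Every date is a Sunday; gaps 28, 35, 28, 28, 35, 28 days.
Each is the last Sunday of its month (at least one falls on the 29th or later, ruling out '4th Sunday').
Last Sunday of June 2006: June 25, 2006.
July 2006 ends with Sunday July 30, 2006.
Last Sunday of August 2006: August 27, 2006.
September 2006 ends with Sunday September 24, 2006.
Last Sunday of October 2006: October 29, 2006.
November 2006 ends with Sunday November 26, 2006.
Last Sunday of December 2006: December 31, 2006.

December 31, 2006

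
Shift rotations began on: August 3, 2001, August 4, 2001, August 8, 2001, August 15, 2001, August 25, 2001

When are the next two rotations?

September 7, 2001; September 23, 2001

Gaps: 1, 4, 7, 10 days — each gap is 3 larger than the previous one.
Next gap: 13 days. August 25, 2001 + 13 days = September 7, 2001.
Next gap: 16 days. September 7, 2001 + 16 days = September 23, 2001.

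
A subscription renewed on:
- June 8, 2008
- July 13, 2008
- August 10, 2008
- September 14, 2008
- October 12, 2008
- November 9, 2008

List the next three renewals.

Gaps: 35, 28, 35, 28, 28 days — a mix of 28 and 35. Every date is a Sunday.
Each is the 2nd Sunday of its month.
2nd Sunday of December 2008: December 14, 2008.
2nd Sunday of January 2009: January 11, 2009.
2nd Sunday of February 2009: February 8, 2009.

December 14, 2008; January 11, 2009; February 8, 2009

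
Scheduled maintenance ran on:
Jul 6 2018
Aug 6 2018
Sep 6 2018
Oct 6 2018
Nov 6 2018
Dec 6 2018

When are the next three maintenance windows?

Jan 6 2019, Feb 6 2019, Mar 6 2019

The day-of-month is always 6 (31, 31, 30, 31, 30 days between events).
So this recurs on the 6th of each month.
January 2019: Jan 6 2019.
February 2019: Feb 6 2019.
Next: March 2019 → Mar 6 2019.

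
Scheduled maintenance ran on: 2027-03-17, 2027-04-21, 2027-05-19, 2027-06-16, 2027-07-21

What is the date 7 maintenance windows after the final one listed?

All dates are Wednesdays, 35, 28, 28, 35 days apart.
Specifically, the 3rd Wednesday of each month.
August 2027 — 3rd Wednesday is 2027-08-18.
September 2027 — 3rd Wednesday is 2027-09-15.
October 2027 — 3rd Wednesday is 2027-10-20.
3rd Wednesday of November 2027: 2027-11-17.
3rd Wednesday of December 2027: 2027-12-15.
January 2028 — 3rd Wednesday is 2028-01-19.
February 2028 — 3rd Wednesday is 2028-02-16.

2028-02-16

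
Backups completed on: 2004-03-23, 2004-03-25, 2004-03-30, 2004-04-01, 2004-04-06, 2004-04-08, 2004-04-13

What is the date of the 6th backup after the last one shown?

2004-05-04

Every event lands on a Tuesday or Thursday (gaps cycle 2, 5, 2, 5, 2, 5).
So the schedule is: every Tuesday and Thursday.
The following Thursday is 2004-04-15.
The following Tuesday is 2004-04-20.
The following Thursday is 2004-04-22.
Next Tuesday: 2004-04-27.
Next Thursday: 2004-04-29.
The following Tuesday is 2004-05-04.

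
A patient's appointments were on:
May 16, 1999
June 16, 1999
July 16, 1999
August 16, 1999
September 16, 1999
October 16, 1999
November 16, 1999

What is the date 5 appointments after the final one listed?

April 16, 2000

The day-of-month is always 16 (31, 30, 31, 31, 30, 31 days between events).
So this recurs on the 16th of each month.
December 1999: December 16, 1999.
Next: January 2000 → January 16, 2000.
Next: February 2000 → February 16, 2000.
March 2000: March 16, 2000.
April 2000: April 16, 2000.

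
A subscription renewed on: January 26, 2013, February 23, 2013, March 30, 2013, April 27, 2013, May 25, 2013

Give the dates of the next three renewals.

These are Saturdays with 28, 35, 28, 28-day gaps.
Each is the final Saturday of its month — March 30, 2013 is past the 28th, so '4th Saturday' doesn't fit.
Last Saturday of June 2013: June 29, 2013.
July 2013 ends with Saturday July 27, 2013.
Last Saturday of August 2013: August 31, 2013.

June 29, 2013; July 27, 2013; August 31, 2013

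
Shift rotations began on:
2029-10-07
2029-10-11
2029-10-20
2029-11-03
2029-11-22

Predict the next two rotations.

The spacing grows by 5 each time: 4, 9, 14, 19 days.
Next gap: 24 days. 2029-11-22 + 24 days = 2029-12-16.
Next gap: 29 days. 2029-12-16 + 29 days = 2030-01-14.

2029-12-16, 2030-01-14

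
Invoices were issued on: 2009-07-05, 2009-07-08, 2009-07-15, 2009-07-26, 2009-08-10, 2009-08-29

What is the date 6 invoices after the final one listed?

2010-03-15

Intervals are 3, 7, 11, 15, 19 days — an arithmetic progression with common difference 4.
Next gap: 23 days. 2009-08-29 + 23 days = 2009-09-21.
Next gap: 27 days. 2009-09-21 + 27 days = 2009-10-18.
Next gap: 31 days. 2009-10-18 + 31 days = 2009-11-18.
Next gap: 35 days. 2009-11-18 + 35 days = 2009-12-23.
Next gap: 39 days. 2009-12-23 + 39 days = 2010-01-31.
Next gap: 43 days. 2010-01-31 + 43 days = 2010-03-15.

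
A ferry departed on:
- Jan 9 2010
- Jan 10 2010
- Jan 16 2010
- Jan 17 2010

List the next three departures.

Jan 23 2010, Jan 24 2010, Jan 30 2010

The gap pattern 1, 6, 1 repeats every 2 events.
These are the Saturdays and Sundays of each week.
Next Saturday: Jan 23 2010.
The following Sunday is Jan 24 2010.
Next Saturday: Jan 30 2010.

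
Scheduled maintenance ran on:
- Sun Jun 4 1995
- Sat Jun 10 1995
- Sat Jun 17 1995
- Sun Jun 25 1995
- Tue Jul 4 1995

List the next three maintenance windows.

The spacing grows by 1 each time: 6, 7, 8, 9 days.
Next gap: 10 days. Tue Jul 4 1995 + 10 days = Fri Jul 14 1995.
Next gap: 11 days. Fri Jul 14 1995 + 11 days = Tue Jul 25 1995.
Next gap: 12 days. Tue Jul 25 1995 + 12 days = Sun Aug 6 1995.

Fri Jul 14 1995, Tue Jul 25 1995, Sun Aug 6 1995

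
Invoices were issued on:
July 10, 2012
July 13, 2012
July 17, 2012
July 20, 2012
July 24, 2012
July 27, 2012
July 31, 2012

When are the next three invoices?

Every event lands on a Tuesday or Friday (gaps cycle 3, 4, 3, 4, 3, 4).
So the schedule is: every Tuesday and Friday.
Next Friday: August 3, 2012.
Next Tuesday: August 7, 2012.
Next Friday: August 10, 2012.

August 3, 2012; August 7, 2012; August 10, 2012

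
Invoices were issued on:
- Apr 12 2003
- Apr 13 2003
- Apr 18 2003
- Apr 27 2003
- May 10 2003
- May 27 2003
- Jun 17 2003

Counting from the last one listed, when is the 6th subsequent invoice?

Gaps: 1, 5, 9, 13, 17, 21 days — each gap is 4 larger than the previous one.
Next gap: 25 days. Jun 17 2003 + 25 days = Jul 12 2003.
Next gap: 29 days. Jul 12 2003 + 29 days = Aug 10 2003.
Next gap: 33 days. Aug 10 2003 + 33 days = Sep 12 2003.
Next gap: 37 days. Sep 12 2003 + 37 days = Oct 19 2003.
Next gap: 41 days. Oct 19 2003 + 41 days = Nov 29 2003.
Next gap: 45 days. Nov 29 2003 + 45 days = Jan 13 2004.

Jan 13 2004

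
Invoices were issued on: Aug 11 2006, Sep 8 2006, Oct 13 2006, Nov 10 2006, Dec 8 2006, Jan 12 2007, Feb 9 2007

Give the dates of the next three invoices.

Gaps: 28, 35, 28, 28, 35, 28 days — a mix of 28 and 35. Every date is a Friday.
Each is the 2nd Friday of its month.
March 2007 — 2nd Friday is Mar 9 2007.
2nd Friday of April 2007: Apr 13 2007.
2nd Friday of May 2007: May 11 2007.

Mar 9 2007, Apr 13 2007, May 11 2007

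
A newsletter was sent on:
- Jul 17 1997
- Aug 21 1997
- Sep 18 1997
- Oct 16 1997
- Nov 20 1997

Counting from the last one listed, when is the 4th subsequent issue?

Mar 19 1998

These are Thursdays at 28- or 35-day spacing (35, 28, 28, 35).
The pattern: 3rd Thursday of the month.
3rd Thursday of December 1997: Dec 18 1997.
3rd Thursday of January 1998: Jan 15 1998.
3rd Thursday of February 1998: Feb 19 1998.
March 1998 — 3rd Thursday is Mar 19 1998.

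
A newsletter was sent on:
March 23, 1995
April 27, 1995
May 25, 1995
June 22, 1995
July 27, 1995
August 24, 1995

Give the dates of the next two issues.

These are Thursdays at 28- or 35-day spacing (35, 28, 28, 35, 28).
The pattern: 4th Thursday of the month.
4th Thursday of September 1995: September 28, 1995.
October 1995 — 4th Thursday is October 26, 1995.

September 28, 1995; October 26, 1995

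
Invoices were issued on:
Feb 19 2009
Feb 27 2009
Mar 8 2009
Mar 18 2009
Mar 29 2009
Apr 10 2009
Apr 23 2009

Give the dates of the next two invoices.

Intervals are 8, 9, 10, 11, 12, 13 days — an arithmetic progression with common difference 1.
Next gap: 14 days. Apr 23 2009 + 14 days = May 7 2009.
Next gap: 15 days. May 7 2009 + 15 days = May 22 2009.

May 7 2009, May 22 2009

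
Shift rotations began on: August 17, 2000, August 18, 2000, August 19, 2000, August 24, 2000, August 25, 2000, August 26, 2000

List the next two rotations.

Gaps: 1, 1, 5, 1, 1 days — not constant, but cyclic with period 3.
The events fall on every Thursday, Friday and Saturday.
The following Thursday is August 31, 2000.
The following Friday is September 1, 2000.

August 31, 2000; September 1, 2000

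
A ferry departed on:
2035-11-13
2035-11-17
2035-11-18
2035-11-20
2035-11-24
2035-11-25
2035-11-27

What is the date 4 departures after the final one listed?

Gaps: 4, 1, 2, 4, 1, 2 days — not constant, but cyclic with period 3.
The events fall on every Tuesday, Saturday and Sunday.
Next Saturday: 2035-12-01.
Next Sunday: 2035-12-02.
Next Tuesday: 2035-12-04.
The following Saturday is 2035-12-08.

2035-12-08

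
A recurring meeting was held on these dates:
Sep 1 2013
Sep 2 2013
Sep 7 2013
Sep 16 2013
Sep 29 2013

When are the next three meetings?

Oct 16 2013, Nov 6 2013, Dec 1 2013

The spacing grows by 4 each time: 1, 5, 9, 13 days.
Next gap: 17 days. Sep 29 2013 + 17 days = Oct 16 2013.
Next gap: 21 days. Oct 16 2013 + 21 days = Nov 6 2013.
Next gap: 25 days. Nov 6 2013 + 25 days = Dec 1 2013.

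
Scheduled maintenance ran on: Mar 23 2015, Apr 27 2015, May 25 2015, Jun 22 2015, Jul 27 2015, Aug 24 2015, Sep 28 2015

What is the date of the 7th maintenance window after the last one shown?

Apr 25 2016

All dates are Mondays, 35, 28, 28, 35, 28, 35 days apart.
Specifically, the 4th Monday of each month.
4th Monday of October 2015: Oct 26 2015.
4th Monday of November 2015: Nov 23 2015.
4th Monday of December 2015: Dec 28 2015.
4th Monday of January 2016: Jan 25 2016.
February 2016 — 4th Monday is Feb 22 2016.
4th Monday of March 2016: Mar 28 2016.
April 2016 — 4th Monday is Apr 25 2016.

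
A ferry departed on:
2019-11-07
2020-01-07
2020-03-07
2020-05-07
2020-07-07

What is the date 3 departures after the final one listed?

2021-01-07

Gaps: 61, 60, 61, 61 days — not constant. Every event is on the 7th of the month.
Pattern: the 7th of every 2 months.
Next: September 2020 → 2020-09-07.
Next: November 2020 → 2020-11-07.
Next: January 2021 → 2021-01-07.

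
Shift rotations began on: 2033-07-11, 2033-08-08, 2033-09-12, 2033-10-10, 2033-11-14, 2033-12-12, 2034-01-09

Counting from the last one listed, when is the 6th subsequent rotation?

Gaps: 28, 35, 28, 35, 28, 28 days — a mix of 28 and 35. Every date is a Monday.
Each is the 2nd Monday of its month.
February 2034 — 2nd Monday is 2034-02-13.
March 2034 — 2nd Monday is 2034-03-13.
April 2034 — 2nd Monday is 2034-04-10.
May 2034 — 2nd Monday is 2034-05-08.
June 2034 — 2nd Monday is 2034-06-12.
2nd Monday of July 2034: 2034-07-10.

2034-07-10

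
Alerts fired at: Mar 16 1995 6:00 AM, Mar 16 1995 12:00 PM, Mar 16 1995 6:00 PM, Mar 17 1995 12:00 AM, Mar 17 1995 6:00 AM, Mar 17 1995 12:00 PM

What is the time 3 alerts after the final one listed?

Spacing: 6, 6, 6, 6, 6 h — constant 6 h.
Mar 17 1995 12:00 PM + 6 h = Mar 17 1995 6:00 PM.
Mar 17 1995 6:00 PM + 6 h = Mar 18 1995 12:00 AM.
Mar 18 1995 12:00 AM + 6 h = Mar 18 1995 6:00 AM.

Mar 18 1995 6:00 AM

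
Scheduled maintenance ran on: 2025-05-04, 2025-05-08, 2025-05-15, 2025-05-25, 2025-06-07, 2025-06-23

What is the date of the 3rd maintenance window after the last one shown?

2025-08-28

Intervals are 4, 7, 10, 13, 16 days — an arithmetic progression with common difference 3.
Next gap: 19 days. 2025-06-23 + 19 days = 2025-07-12.
Next gap: 22 days. 2025-07-12 + 22 days = 2025-08-03.
Next gap: 25 days. 2025-08-03 + 25 days = 2025-08-28.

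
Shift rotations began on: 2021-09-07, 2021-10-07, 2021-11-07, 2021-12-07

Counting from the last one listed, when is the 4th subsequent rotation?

Each date is the 7th; the gaps (30, 31, 30) track the month lengths.
The rule is the 7th of each month.
January 2022: 2022-01-07.
February 2022: 2022-02-07.
March 2022: 2022-03-07.
Next: April 2022 → 2022-04-07.

2022-04-07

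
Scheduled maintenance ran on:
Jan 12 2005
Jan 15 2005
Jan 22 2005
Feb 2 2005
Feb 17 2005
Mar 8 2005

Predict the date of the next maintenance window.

The spacing grows by 4 each time: 3, 7, 11, 15, 19 days.
Next gap: 23 days. Mar 8 2005 + 23 days = Mar 31 2005.

Mar 31 2005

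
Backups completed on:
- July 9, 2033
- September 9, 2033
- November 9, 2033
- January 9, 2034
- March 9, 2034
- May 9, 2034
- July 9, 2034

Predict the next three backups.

The day-of-month is always 9 (62, 61, 61, 59, 61, 61 days between events).
So this recurs on the 9th of every 2 months.
Next: September 2034 → September 9, 2034.
November 2034: November 9, 2034.
Next: January 2035 → January 9, 2035.

September 9, 2034; November 9, 2034; January 9, 2035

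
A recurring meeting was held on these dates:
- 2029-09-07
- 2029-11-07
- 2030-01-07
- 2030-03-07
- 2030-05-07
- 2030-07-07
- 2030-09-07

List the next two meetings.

The day-of-month is always 7 (61, 61, 59, 61, 61, 62 days between events).
So this recurs on the 7th of every 2 months.
Next: November 2030 → 2030-11-07.
Next: January 2031 → 2031-01-07.

2030-11-07, 2031-01-07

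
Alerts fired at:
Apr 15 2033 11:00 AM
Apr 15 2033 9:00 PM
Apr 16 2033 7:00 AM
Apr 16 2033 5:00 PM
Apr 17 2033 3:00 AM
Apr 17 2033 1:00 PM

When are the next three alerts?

Gaps: 10, 10, 10, 10, 10 hours — each event is 10 hours after the previous one.
Apr 17 2033 1:00 PM + 10 h = Apr 17 2033 11:00 PM.
Apr 17 2033 11:00 PM + 10 h = Apr 18 2033 9:00 AM.
Apr 18 2033 9:00 AM + 10 h = Apr 18 2033 7:00 PM.

Apr 17 2033 11:00 PM, Apr 18 2033 9:00 AM, Apr 18 2033 7:00 PM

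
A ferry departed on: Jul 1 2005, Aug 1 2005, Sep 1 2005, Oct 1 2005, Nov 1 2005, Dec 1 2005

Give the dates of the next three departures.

Jan 1 2006, Feb 1 2006, Mar 1 2006

Gaps: 31, 31, 30, 31, 30 days — not constant. Every event is on the 1st of the month.
Pattern: the 1st of each month.
Next: January 2006 → Jan 1 2006.
Next: February 2006 → Feb 1 2006.
March 2006: Mar 1 2006.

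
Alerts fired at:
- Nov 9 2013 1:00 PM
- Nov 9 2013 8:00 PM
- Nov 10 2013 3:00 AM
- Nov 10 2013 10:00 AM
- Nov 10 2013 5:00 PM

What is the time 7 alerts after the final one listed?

Spacing: 7, 7, 7, 7 h — constant 7 h.
Nov 10 2013 5:00 PM + 7 h = Nov 11 2013 12:00 AM.
Nov 11 2013 12:00 AM + 7 h = Nov 11 2013 7:00 AM.
Nov 11 2013 7:00 AM + 7 h = Nov 11 2013 2:00 PM.
Nov 11 2013 2:00 PM + 7 h = Nov 11 2013 9:00 PM.
Nov 11 2013 9:00 PM + 7 h = Nov 12 2013 4:00 AM.
Nov 12 2013 4:00 AM + 7 h = Nov 12 2013 11:00 AM.
Nov 12 2013 11:00 AM + 7 h = Nov 12 2013 6:00 PM.

Nov 12 2013 6:00 PM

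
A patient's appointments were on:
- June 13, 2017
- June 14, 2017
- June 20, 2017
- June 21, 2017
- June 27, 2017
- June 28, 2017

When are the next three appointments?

July 4, 2017; July 5, 2017; July 11, 2017

Gaps: 1, 6, 1, 6, 1 days — not constant, but cyclic with period 2.
The events fall on every Tuesday and Wednesday.
Next Tuesday: July 4, 2017.
Next Wednesday: July 5, 2017.
The following Tuesday is July 11, 2017.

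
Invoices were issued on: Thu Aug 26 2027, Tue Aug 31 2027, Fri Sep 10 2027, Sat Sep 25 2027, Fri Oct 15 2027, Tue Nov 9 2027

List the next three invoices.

Thu Dec 9 2027, Thu Jan 13 2028, Tue Feb 22 2028

The spacing grows by 5 each time: 5, 10, 15, 20, 25 days.
Next gap: 30 days. Tue Nov 9 2027 + 30 days = Thu Dec 9 2027.
Next gap: 35 days. Thu Dec 9 2027 + 35 days = Thu Jan 13 2028.
Next gap: 40 days. Thu Jan 13 2028 + 40 days = Tue Feb 22 2028.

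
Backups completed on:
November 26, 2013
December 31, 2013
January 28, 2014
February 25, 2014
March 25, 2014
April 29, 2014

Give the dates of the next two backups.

May 27, 2014; June 24, 2014

All Tuesdays; the gaps (35, 28, 28, 28, 35) vary with month length.
This is the last Tuesday of each month.
May 2014 ends with Tuesday May 27, 2014.
June 2014 ends with Tuesday June 24, 2014.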